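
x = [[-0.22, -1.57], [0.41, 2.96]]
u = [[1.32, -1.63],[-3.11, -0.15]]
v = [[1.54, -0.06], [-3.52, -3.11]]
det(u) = -5.27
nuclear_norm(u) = 4.96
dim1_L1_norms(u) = [2.95, 3.26]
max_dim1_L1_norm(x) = 3.37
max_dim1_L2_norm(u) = 3.11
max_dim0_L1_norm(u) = 4.43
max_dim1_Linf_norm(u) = 3.11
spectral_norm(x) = 3.38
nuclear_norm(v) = 5.87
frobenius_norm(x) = 3.38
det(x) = -0.01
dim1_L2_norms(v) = [1.54, 4.7]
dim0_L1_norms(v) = [5.06, 3.17]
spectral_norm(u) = 3.42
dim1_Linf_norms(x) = [1.57, 2.96]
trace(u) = 1.17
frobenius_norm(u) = 3.75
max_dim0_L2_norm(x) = 3.35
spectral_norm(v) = 4.83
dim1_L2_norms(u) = [2.1, 3.11]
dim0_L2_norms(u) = [3.38, 1.64]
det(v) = -5.00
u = v + x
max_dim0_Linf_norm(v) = 3.52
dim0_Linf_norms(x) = [0.41, 2.96]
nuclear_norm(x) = 3.38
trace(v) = -1.57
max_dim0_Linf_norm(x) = 2.96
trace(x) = 2.74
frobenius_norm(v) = 4.94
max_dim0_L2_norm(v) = 3.84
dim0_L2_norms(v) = [3.84, 3.11]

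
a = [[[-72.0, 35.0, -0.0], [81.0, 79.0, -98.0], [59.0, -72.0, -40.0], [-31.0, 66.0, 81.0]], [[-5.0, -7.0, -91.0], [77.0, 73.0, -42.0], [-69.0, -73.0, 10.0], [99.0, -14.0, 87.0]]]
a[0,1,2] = -98.0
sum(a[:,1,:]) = 170.0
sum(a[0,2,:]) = -53.0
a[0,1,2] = -98.0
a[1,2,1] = -73.0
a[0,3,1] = 66.0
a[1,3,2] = 87.0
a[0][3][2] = 81.0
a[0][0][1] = 35.0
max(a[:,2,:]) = 59.0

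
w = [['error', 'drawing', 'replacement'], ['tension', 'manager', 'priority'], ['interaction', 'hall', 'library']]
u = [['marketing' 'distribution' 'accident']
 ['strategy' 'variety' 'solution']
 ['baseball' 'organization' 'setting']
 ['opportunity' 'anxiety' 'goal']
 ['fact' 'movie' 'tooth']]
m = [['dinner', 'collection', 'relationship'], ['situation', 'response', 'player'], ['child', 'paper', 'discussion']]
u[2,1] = 'organization'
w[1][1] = 'manager'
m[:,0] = ['dinner', 'situation', 'child']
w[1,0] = 'tension'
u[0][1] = 'distribution'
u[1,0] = 'strategy'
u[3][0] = 'opportunity'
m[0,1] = 'collection'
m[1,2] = 'player'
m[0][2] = 'relationship'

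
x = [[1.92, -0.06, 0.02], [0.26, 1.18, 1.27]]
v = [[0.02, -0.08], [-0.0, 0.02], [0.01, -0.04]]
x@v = [[0.04, -0.16], [0.02, -0.05]]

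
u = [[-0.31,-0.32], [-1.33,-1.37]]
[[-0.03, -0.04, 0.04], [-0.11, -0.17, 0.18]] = u @ [[0.02, 0.15, -0.03], [0.06, -0.02, -0.1]]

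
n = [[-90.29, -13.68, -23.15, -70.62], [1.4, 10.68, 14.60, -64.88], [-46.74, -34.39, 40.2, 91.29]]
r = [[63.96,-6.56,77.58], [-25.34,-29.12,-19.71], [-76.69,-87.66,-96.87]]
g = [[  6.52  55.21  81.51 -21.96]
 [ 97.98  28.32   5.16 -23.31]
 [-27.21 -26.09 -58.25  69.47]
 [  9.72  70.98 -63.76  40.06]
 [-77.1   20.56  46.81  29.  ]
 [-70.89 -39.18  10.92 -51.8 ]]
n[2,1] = -34.39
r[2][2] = -96.87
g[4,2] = 46.81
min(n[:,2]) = -23.15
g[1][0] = 97.98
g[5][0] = -70.89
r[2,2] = -96.87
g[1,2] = 5.16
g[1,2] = 5.16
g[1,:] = [97.98, 28.32, 5.16, -23.31]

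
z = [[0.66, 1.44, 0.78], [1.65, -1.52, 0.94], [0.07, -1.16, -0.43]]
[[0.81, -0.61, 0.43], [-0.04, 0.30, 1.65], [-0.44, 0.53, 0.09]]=z@[[0.37, 0.22, 0.60], [0.41, -0.26, -0.19], [-0.03, -0.49, 0.40]]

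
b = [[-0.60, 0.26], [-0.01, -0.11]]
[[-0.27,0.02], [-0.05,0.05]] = b @ [[0.61, -0.22], [0.36, -0.42]]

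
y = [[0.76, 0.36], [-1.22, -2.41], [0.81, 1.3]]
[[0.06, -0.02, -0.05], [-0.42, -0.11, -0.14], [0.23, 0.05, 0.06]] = y @[[-0.01, -0.07, -0.12], [0.18, 0.08, 0.12]]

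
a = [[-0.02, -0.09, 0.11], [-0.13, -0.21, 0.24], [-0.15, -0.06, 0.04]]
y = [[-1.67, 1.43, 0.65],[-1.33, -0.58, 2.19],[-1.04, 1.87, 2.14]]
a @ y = [[0.04, 0.23, 0.03], [0.25, 0.38, -0.03], [0.29, -0.10, -0.14]]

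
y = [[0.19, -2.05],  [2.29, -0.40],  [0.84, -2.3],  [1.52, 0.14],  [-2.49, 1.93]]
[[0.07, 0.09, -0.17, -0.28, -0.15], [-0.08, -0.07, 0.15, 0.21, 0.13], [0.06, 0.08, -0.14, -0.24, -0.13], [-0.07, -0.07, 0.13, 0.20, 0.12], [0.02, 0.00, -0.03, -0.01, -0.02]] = y@ [[-0.04, -0.04, 0.08, 0.12, 0.07], [-0.04, -0.05, 0.09, 0.15, 0.08]]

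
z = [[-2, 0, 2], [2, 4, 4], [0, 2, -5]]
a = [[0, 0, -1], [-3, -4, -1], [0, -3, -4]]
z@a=[[0, -6, -6], [-12, -28, -22], [-6, 7, 18]]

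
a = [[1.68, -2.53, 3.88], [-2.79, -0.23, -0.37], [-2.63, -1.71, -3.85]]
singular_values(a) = [6.53, 3.23, 1.96]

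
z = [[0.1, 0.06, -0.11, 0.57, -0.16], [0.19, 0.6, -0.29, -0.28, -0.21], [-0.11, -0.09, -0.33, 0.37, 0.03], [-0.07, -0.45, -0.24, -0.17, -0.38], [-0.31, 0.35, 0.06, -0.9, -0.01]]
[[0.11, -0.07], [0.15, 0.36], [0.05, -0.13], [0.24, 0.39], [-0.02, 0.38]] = z @ [[-0.01, -0.02], [-0.01, 0.07], [-0.18, -0.13], [0.02, -0.39], [-0.51, -0.84]]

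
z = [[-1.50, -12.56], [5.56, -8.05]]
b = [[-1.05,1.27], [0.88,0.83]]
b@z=[[8.64, 2.96], [3.29, -17.73]]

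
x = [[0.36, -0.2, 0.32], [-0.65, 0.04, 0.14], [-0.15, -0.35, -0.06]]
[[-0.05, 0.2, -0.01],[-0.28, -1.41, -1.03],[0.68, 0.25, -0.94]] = x@[[0.05, 1.68, 1.60], [-1.74, -1.09, 2.09], [-1.3, -1.96, -0.53]]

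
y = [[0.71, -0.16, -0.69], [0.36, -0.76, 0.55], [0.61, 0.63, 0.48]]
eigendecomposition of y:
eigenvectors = [[(-0.71+0j), (-0.71-0j), 0.06+0.00j],  [(-0.04+0.26j), (-0.04-0.26j), -0.93+0.00j],  [(0.02+0.66j), (0.02-0.66j), 0.37+0.00j]]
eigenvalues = [(0.72+0.7j), (0.72-0.7j), (-1+0j)]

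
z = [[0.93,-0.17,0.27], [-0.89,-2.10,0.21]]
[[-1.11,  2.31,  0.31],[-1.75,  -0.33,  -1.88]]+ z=[[-0.18, 2.14, 0.58], [-2.64, -2.43, -1.67]]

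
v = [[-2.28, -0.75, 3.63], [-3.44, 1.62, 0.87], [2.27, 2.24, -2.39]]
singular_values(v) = [6.22, 3.16, 1.19]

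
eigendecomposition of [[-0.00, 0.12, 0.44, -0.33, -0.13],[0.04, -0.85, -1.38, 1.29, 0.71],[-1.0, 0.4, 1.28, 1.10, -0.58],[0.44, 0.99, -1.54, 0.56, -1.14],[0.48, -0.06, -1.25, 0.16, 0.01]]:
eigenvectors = [[-0.18+0.01j, (-0.18-0.01j), -0.16+0.00j, -0.80+0.00j, (0.37+0j)], [0.55+0.00j, (0.55-0j), (0.9+0j), (-0.22+0j), (0.64+0j)], [-0.17-0.51j, -0.17+0.51j, (-0.01+0j), (-0.34+0j), 0.16+0.00j], [(0.48-0.05j), (0.48+0.05j), (-0.37+0j), (-0.37+0j), 0.23+0.00j], [(0.34+0.15j), 0.34-0.15j, (0.14+0j), (-0.22+0j), (0.61+0j)]]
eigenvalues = [(1.13+1.36j), (1.13-1.36j), (-1.26+0j), (0.03+0j), (-0.03+0j)]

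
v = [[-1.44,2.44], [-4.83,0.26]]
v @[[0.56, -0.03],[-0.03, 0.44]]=[[-0.88, 1.12], [-2.71, 0.26]]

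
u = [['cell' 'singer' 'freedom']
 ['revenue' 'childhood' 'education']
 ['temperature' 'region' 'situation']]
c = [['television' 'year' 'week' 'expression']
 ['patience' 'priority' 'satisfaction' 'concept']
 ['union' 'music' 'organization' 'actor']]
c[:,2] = ['week', 'satisfaction', 'organization']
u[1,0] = 'revenue'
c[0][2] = 'week'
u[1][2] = 'education'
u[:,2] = ['freedom', 'education', 'situation']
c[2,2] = 'organization'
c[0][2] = 'week'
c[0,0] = 'television'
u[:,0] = ['cell', 'revenue', 'temperature']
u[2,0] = 'temperature'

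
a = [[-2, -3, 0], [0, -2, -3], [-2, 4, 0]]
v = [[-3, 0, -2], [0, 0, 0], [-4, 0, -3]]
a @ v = [[6, 0, 4], [12, 0, 9], [6, 0, 4]]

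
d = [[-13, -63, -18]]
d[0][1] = -63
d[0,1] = -63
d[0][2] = -18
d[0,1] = -63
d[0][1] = -63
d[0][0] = -13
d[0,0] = -13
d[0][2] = -18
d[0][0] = -13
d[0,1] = -63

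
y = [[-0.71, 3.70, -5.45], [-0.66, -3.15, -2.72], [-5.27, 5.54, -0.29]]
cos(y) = [[4.27, -25.34, -1.1], [9.42, -13.92, 7.81], [2.27, -22.58, -2.99]]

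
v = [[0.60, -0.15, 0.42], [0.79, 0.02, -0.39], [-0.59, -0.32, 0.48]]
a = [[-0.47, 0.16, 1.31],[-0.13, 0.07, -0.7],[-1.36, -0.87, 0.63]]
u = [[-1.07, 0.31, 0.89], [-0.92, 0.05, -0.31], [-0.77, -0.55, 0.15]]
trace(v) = 1.10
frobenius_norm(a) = 2.34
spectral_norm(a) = 2.02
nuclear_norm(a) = 3.47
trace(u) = -0.87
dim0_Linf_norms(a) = [1.36, 0.87, 1.31]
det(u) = 0.78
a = v + u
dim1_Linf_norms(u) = [1.07, 0.92, 0.77]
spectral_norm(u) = 1.70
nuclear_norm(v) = 2.10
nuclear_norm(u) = 3.08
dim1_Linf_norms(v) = [0.6, 0.79, 0.59]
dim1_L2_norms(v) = [0.75, 0.88, 0.83]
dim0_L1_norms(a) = [1.96, 1.1, 2.64]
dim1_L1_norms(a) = [1.94, 0.9, 2.86]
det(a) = 0.70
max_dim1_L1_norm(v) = 1.39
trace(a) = 0.23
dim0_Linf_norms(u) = [1.07, 0.55, 0.89]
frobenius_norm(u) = 1.97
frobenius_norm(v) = 1.42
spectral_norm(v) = 1.22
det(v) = -0.15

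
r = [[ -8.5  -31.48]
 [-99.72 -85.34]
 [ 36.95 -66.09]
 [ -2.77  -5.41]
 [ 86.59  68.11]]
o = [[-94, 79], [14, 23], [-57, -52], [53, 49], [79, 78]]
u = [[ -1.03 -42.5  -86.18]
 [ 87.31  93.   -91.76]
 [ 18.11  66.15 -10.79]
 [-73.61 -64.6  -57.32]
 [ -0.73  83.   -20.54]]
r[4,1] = 68.11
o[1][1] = 23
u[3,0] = -73.61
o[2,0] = -57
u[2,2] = -10.79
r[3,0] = -2.77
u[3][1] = -64.6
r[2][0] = 36.95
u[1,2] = -91.76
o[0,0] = -94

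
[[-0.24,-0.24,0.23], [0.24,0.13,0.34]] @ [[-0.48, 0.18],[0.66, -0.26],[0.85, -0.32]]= [[0.15, -0.05], [0.26, -0.10]]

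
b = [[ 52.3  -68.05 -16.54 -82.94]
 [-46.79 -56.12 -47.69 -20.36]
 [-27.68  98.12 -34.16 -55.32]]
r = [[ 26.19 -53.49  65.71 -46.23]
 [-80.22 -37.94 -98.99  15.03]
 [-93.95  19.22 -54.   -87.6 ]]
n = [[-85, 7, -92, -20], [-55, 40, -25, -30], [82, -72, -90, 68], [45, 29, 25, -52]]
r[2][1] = 19.22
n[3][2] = 25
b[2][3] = -55.32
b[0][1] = -68.05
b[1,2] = -47.69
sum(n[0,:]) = -190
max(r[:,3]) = 15.03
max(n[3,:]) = 45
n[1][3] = -30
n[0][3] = -20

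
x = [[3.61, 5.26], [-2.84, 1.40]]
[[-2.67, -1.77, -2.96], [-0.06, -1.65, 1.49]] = x @ [[-0.17,0.31,-0.6],[-0.39,-0.55,-0.15]]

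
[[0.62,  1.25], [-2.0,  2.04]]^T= [[0.62, -2.0],[1.25, 2.04]]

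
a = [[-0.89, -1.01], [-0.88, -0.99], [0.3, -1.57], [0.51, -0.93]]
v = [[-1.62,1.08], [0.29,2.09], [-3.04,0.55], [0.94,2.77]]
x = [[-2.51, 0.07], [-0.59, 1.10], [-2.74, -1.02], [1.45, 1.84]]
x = v + a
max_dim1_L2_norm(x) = 2.92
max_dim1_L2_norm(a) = 1.6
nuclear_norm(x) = 6.22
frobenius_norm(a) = 2.69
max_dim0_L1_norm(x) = 7.29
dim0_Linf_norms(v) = [3.04, 2.77]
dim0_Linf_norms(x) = [2.74, 1.84]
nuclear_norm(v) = 7.26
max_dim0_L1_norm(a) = 4.5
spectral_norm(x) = 4.24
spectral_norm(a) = 2.35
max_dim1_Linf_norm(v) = 3.04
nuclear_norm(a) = 3.66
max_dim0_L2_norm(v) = 3.68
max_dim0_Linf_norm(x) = 2.74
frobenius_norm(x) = 4.68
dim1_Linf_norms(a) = [1.01, 0.99, 1.57, 0.93]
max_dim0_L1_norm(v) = 6.49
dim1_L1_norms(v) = [2.7, 2.38, 3.59, 3.71]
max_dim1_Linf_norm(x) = 2.74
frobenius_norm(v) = 5.13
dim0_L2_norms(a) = [1.38, 2.31]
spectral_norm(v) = 3.68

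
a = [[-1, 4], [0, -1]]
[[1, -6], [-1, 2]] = a @ [[3, -2], [1, -2]]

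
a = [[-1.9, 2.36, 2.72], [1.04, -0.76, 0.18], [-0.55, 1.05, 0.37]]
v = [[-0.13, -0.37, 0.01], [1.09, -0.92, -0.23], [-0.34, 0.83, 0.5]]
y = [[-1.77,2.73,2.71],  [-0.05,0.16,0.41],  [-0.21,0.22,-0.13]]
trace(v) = -0.55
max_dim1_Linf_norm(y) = 2.73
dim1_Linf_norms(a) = [2.72, 1.04, 1.05]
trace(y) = -1.74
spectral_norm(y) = 4.25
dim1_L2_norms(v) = [0.39, 1.44, 1.03]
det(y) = 0.00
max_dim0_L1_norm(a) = 4.17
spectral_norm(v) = 1.72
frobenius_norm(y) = 4.27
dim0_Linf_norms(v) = [1.09, 0.92, 0.5]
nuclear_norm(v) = 2.49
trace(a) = -2.29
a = y + v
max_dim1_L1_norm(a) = 6.98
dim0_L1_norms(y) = [2.03, 3.11, 3.25]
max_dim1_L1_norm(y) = 7.21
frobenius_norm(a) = 4.45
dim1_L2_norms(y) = [4.23, 0.44, 0.33]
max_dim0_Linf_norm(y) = 2.73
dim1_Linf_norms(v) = [0.37, 1.09, 0.83]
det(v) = 0.21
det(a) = 1.58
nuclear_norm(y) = 4.62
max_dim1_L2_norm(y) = 4.23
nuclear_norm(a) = 5.72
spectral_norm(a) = 4.31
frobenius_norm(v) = 1.82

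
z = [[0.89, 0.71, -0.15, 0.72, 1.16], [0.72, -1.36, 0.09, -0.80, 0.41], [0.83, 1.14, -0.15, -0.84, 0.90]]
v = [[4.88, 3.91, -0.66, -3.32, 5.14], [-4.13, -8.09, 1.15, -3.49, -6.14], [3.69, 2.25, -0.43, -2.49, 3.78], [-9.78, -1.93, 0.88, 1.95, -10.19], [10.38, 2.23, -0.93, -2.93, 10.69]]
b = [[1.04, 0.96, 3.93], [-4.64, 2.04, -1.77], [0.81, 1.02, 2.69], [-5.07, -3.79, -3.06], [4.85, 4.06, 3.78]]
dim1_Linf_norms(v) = [5.14, 8.09, 3.78, 10.19, 10.69]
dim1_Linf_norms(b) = [3.93, 4.64, 2.69, 5.07, 4.85]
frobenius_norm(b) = 12.61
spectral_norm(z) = 2.32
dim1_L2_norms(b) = [4.18, 5.37, 2.99, 7.03, 7.37]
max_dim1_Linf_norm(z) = 1.36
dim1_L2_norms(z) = [1.78, 1.78, 1.88]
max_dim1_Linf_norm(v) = 10.69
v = b @ z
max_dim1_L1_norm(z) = 3.86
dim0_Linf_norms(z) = [0.89, 1.36, 0.15, 0.84, 1.16]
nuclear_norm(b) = 18.86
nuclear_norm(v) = 36.48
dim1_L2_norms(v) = [8.77, 11.56, 6.27, 14.41, 15.38]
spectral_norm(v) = 24.84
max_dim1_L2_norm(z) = 1.88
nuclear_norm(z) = 5.25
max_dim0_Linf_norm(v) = 10.69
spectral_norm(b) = 11.42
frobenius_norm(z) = 3.15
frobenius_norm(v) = 26.35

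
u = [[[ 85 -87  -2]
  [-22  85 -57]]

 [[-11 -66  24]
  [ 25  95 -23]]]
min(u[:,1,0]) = -22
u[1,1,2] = -23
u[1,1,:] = [25, 95, -23]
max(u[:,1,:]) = 95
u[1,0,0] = -11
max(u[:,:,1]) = 95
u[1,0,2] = 24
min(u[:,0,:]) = -87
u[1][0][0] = -11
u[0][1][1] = 85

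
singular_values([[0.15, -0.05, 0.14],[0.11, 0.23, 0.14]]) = [0.31, 0.18]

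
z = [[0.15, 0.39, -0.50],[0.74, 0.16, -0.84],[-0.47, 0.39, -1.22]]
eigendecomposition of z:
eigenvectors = [[-0.59, -0.13, 0.20],[-0.81, 0.85, 0.45],[-0.02, 0.51, 0.87]]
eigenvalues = [0.67, -0.45, -1.13]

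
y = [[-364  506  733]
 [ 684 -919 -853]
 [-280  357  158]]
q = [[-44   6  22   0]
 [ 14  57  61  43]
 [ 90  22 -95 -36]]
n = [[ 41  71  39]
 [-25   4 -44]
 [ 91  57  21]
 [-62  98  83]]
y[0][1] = 506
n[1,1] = 4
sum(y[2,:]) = 235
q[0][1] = 6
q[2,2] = -95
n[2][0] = 91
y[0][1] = 506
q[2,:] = [90, 22, -95, -36]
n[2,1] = 57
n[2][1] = 57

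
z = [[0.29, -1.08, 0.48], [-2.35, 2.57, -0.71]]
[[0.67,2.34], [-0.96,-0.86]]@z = [[-5.3, 5.29, -1.34], [1.74, -1.17, 0.15]]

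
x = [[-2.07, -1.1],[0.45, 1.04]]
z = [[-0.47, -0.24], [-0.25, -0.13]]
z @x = [[0.86, 0.27], [0.46, 0.14]]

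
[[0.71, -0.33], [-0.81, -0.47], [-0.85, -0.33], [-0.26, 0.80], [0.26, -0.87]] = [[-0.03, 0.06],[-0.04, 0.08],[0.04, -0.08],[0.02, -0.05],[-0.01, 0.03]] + [[0.74, -0.39], [-0.77, -0.55], [-0.89, -0.25], [-0.28, 0.85], [0.27, -0.9]]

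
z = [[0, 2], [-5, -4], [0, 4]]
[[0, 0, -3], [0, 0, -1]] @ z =[[0, -12], [0, -4]]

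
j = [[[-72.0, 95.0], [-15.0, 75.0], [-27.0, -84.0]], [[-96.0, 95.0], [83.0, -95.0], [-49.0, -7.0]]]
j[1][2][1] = -7.0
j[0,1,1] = 75.0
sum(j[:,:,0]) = -176.0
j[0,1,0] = -15.0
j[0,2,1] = -84.0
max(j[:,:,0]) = 83.0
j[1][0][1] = 95.0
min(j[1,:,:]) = -96.0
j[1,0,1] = 95.0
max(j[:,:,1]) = 95.0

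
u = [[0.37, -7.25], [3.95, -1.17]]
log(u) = [[1.91,-2.25], [1.23,1.43]]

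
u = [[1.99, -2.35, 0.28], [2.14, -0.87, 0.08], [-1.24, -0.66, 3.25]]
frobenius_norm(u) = 5.24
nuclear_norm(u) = 8.09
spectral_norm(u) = 3.83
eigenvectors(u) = [[-0.67+0.00j, (-0.67-0j), (0.1+0j)], [-0.43+0.48j, -0.43-0.48j, (0.07+0j)], [(-0.35-0.11j), (-0.35+0.11j), (0.99+0j)]]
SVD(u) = [[0.69,  0.45,  0.57],[0.56,  0.18,  -0.81],[-0.47,  0.87,  -0.12]] @ diag([3.8329293518438803, 3.4852589630935578, 0.7753854163896013]) @ [[0.82,  -0.47,  -0.34], [0.06,  -0.52,  0.85], [-0.57,  -0.72,  -0.39]]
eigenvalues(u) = [(0.65+1.72j), (0.65-1.72j), (3.08+0j)]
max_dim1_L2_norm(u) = 3.54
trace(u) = 4.37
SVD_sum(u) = [[2.15, -1.22, -0.89], [1.74, -0.99, -0.72], [-1.48, 0.84, 0.61]] + [[0.09, -0.81, 1.34], [0.04, -0.33, 0.55], [0.18, -1.57, 2.6]] + [[-0.25, -0.32, -0.17],[0.36, 0.45, 0.25],[0.05, 0.07, 0.04]]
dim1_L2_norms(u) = [3.09, 2.31, 3.54]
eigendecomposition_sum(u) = [[1.10+0.63j, (-1.21+0.43j), (-0.02-0.09j)], [1.15-0.38j, -0.46+1.14j, (-0.08-0.05j)], [0.47+0.52j, (-0.71+0.02j), (0.01-0.05j)]] + [[1.10-0.63j, (-1.21-0.43j), (-0.02+0.09j)], [1.15+0.38j, (-0.46-1.14j), (-0.08+0.05j)], [(0.47-0.52j), (-0.71-0.02j), (0.01+0.05j)]] + [[(-0.22+0j), (0.07-0j), 0.32-0.00j],[-0.16+0.00j, (0.06-0j), (0.24-0j)],[-2.19+0.00j, 0.76-0.00j, 3.24-0.00j]]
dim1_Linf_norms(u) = [2.35, 2.14, 3.25]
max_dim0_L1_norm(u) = 5.37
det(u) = 10.36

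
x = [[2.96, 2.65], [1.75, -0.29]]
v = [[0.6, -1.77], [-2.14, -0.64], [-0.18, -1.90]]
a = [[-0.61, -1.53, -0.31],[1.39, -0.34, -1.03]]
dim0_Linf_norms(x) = [2.96, 2.65]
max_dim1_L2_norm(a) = 1.76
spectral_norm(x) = 4.14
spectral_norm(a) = 1.76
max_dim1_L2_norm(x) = 3.97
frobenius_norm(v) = 3.48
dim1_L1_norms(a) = [2.45, 2.76]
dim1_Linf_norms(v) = [1.77, 2.14, 1.9]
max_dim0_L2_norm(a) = 1.57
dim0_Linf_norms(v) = [2.14, 1.9]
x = a @ v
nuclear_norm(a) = 3.44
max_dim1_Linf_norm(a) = 1.53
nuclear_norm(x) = 5.47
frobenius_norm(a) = 2.43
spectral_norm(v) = 2.71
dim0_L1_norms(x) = [4.71, 2.94]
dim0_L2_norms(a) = [1.52, 1.57, 1.08]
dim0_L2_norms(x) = [3.44, 2.67]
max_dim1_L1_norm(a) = 2.76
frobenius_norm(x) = 4.35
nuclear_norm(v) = 4.90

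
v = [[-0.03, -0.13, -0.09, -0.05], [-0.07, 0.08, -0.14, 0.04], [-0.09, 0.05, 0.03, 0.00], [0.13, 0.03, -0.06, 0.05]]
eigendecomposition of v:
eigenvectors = [[(-0.66+0j),-0.12-0.46j,(-0.12+0.46j),-0.18+0.00j], [(-0.5+0j),(-0.25+0.44j),(-0.25-0.44j),(-0.39+0j)], [-0.23+0.00j,0.32+0.29j,(0.32-0.29j),(0.13+0j)], [0.51+0.00j,(-0.57+0j),(-0.57-0j),0.89+0.00j]]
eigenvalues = [(-0.12+0j), (0.12+0.11j), (0.12-0.11j), 0j]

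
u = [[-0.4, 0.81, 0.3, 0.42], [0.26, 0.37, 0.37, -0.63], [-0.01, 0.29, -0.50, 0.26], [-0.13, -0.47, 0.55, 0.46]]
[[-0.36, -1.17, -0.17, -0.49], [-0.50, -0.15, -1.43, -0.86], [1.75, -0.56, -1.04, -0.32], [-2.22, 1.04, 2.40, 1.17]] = u @ [[0.68, 1.69, -2.17, -0.09], [1.02, -1.21, -2.19, -1.22], [-2.96, 0.72, 1.28, 0.37], [-0.06, 0.64, 0.84, 0.83]]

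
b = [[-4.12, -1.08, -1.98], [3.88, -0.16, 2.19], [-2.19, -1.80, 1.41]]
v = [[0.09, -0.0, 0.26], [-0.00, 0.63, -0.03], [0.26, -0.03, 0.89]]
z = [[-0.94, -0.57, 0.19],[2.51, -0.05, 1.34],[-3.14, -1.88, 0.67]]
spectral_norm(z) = 4.43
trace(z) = -0.32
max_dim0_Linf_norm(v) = 0.89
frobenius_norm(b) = 7.21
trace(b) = -2.87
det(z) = 0.09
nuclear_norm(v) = 1.61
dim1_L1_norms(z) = [1.7, 3.9, 5.69]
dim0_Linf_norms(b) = [4.12, 1.8, 2.19]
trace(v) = 1.61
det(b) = 10.30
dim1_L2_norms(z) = [1.12, 2.85, 3.72]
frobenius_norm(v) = 1.16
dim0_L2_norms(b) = [6.07, 2.11, 3.27]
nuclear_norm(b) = 9.98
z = v @ b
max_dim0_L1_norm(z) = 6.59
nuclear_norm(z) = 6.33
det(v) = 0.01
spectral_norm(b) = 6.62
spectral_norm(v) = 0.97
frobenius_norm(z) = 4.82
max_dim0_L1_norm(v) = 1.18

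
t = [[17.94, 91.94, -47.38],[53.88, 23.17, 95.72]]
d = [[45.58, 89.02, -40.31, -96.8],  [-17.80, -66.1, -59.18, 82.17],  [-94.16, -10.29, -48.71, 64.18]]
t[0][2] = -47.38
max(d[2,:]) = 64.18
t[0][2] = -47.38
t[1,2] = 95.72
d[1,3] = 82.17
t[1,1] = 23.17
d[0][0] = 45.58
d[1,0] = -17.8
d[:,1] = [89.02, -66.1, -10.29]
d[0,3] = -96.8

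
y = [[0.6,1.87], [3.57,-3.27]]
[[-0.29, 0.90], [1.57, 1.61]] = y @ [[0.23, 0.69],[-0.23, 0.26]]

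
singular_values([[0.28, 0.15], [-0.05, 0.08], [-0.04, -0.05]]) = [0.32, 0.1]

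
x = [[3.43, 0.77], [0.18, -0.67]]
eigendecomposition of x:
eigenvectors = [[1.0, -0.18], [0.04, 0.98]]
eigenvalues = [3.46, -0.7]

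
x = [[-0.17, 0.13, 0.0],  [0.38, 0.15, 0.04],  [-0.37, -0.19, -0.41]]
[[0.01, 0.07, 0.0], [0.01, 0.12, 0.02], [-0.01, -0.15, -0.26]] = x @ [[0.01,0.08,-0.02], [0.08,0.61,0.01], [-0.02,0.01,0.65]]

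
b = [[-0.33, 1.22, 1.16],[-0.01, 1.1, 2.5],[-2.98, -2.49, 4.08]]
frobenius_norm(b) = 6.49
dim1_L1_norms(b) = [2.71, 3.61, 9.55]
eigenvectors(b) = [[(-0.84+0j), 0.11-0.31j, (0.11+0.31j)],  [0.45+0.00j, (0.28-0.5j), (0.28+0.5j)],  [(-0.3+0j), 0.75+0.00j, 0.75-0.00j]]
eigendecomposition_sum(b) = [[(-0.42+0j),0.26+0.00j,-0.03-0.00j], [0.22-0.00j,-0.14-0.00j,(0.02+0j)], [(-0.15+0j),(0.09+0j),(-0.01-0j)]] + [[0.04+0.67j, (0.48+0.77j), 0.60-0.72j], [-0.12+1.17j, (0.62+1.48j), 1.24-1.09j], [-1.42+0.62j, (-1.29+1.66j), (2.05+0.72j)]] + [[(0.04-0.67j), (0.48-0.77j), 0.60+0.72j], [-0.12-1.17j, 0.62-1.48j, 1.24+1.09j], [(-1.42-0.62j), (-1.29-1.66j), (2.05-0.72j)]]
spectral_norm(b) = 5.86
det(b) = -8.74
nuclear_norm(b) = 9.15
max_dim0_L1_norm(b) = 7.74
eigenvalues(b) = [(-0.56+0j), (2.71+2.86j), (2.71-2.86j)]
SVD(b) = [[-0.12, -0.55, -0.83],[-0.28, -0.78, 0.56],[-0.95, 0.3, -0.06]] @ diag([5.8569207498877045, 2.744168061969417, 0.5439861921058824]) @ [[0.49, 0.33, -0.81], [-0.26, -0.83, -0.49], [0.83, -0.45, 0.32]]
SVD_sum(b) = [[-0.34, -0.23, 0.57], [-0.82, -0.54, 1.35], [-2.74, -1.82, 4.5]] + [[0.39,  1.24,  0.74],[0.56,  1.78,  1.06],[-0.22,  -0.69,  -0.41]] + [[-0.37,0.20,-0.15], [0.25,-0.14,0.1], [-0.03,0.02,-0.01]]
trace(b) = 4.85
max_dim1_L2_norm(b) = 5.63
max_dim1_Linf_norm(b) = 4.08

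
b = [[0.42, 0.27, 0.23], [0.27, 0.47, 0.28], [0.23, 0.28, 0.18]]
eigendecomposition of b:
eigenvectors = [[0.59,  0.77,  -0.23], [0.67,  -0.63,  -0.39], [0.45,  -0.08,  0.89]]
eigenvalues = [0.9, 0.18, -0.0]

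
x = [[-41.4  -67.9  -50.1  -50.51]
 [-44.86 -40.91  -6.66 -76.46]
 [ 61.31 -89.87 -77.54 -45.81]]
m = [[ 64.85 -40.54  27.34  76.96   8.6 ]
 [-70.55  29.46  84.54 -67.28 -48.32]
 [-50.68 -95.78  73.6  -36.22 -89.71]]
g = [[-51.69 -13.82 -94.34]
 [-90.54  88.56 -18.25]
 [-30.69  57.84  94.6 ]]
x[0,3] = -50.51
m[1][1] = 29.46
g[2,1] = 57.84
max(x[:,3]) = -45.81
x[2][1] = -89.87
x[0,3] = -50.51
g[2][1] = 57.84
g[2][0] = -30.69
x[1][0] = -44.86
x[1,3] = -76.46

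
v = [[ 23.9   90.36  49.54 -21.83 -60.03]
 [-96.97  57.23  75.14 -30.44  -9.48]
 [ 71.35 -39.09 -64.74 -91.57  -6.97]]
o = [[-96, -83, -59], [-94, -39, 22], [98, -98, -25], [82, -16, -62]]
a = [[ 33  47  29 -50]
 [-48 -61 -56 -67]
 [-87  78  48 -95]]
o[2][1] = -98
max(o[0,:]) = -59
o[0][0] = -96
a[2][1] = 78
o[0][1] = -83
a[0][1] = 47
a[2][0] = -87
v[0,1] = 90.36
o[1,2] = 22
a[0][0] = 33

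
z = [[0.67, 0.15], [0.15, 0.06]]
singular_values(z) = [0.7, 0.03]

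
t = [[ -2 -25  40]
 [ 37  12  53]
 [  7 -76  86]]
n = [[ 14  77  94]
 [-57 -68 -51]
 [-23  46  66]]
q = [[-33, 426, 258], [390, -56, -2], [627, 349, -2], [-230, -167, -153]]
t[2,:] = [7, -76, 86]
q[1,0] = 390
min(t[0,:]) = -25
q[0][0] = -33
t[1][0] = 37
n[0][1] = 77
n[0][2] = 94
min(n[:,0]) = -57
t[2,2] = 86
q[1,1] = -56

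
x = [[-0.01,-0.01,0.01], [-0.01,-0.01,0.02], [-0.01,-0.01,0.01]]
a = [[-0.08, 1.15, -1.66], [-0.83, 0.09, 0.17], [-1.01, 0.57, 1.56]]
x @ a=[[-0.00,-0.01,0.03], [-0.01,-0.00,0.05], [-0.00,-0.01,0.03]]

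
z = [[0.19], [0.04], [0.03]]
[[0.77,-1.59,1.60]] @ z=[[0.13]]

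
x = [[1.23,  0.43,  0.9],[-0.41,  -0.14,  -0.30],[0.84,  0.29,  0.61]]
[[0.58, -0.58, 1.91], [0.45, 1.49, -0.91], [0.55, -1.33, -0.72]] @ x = [[2.56,0.88,1.86],[-0.82,-0.28,-0.60],[0.62,0.21,0.45]]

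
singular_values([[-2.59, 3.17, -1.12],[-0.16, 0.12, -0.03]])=[4.25, 0.05]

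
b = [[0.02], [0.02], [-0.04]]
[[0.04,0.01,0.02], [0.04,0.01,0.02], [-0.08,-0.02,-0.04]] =b @ [[1.93, 0.47, 0.95]]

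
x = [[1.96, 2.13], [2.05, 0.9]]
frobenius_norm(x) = 3.66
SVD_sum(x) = [[2.23, 1.79], [1.69, 1.35]] + [[-0.27, 0.34],[0.36, -0.45]]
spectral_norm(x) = 3.59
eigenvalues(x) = [3.59, -0.73]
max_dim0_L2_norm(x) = 2.84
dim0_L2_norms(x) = [2.84, 2.31]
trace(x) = 2.86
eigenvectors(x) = [[0.79,-0.62], [0.61,0.78]]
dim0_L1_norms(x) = [4.01, 3.03]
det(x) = -2.60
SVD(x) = [[-0.8,  -0.6], [-0.6,  0.8]] @ diag([3.586713314540315, 0.725594652198609]) @ [[-0.78, -0.63], [0.63, -0.78]]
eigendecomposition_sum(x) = [[2.23, 1.77], [1.70, 1.35]] + [[-0.27,  0.36], [0.35,  -0.45]]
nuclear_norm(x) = 4.31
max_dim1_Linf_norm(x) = 2.13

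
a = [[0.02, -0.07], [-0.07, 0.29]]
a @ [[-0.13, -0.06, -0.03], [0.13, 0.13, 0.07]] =[[-0.01, -0.01, -0.01], [0.05, 0.04, 0.02]]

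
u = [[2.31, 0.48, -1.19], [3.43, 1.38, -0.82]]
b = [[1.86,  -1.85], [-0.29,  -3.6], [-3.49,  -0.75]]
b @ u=[[-2.05, -1.66, -0.70], [-13.02, -5.11, 3.3], [-10.63, -2.71, 4.77]]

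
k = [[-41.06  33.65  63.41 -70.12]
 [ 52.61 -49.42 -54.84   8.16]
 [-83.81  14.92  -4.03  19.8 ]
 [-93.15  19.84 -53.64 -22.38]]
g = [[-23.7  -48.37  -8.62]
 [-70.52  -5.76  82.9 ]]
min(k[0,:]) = -70.12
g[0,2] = -8.62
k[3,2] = -53.64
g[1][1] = -5.76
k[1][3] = 8.16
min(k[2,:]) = -83.81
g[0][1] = -48.37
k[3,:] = [-93.15, 19.84, -53.64, -22.38]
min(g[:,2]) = -8.62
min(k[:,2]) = -54.84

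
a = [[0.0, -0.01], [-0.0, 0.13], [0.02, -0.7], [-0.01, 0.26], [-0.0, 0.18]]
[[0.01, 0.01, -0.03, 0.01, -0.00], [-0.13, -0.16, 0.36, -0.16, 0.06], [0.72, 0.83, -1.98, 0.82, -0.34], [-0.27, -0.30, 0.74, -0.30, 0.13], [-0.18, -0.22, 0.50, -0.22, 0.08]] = a@[[1.71, -1.31, -2.74, -2.08, -1.72], [-0.98, -1.22, 2.75, -1.23, 0.43]]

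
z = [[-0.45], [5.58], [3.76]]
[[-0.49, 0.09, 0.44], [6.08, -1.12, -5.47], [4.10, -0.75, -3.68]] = z @ [[1.09,-0.20,-0.98]]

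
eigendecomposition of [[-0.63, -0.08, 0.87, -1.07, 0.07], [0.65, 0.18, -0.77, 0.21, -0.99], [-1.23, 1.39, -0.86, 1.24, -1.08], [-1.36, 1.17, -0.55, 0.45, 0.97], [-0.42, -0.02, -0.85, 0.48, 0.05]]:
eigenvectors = [[0.35+0.00j, -0.16+0.02j, -0.16-0.02j, -0.55-0.03j, (-0.55+0.03j)], [(0.57+0j), (-0.05+0.44j), -0.05-0.44j, 0.18-0.22j, (0.18+0.22j)], [0.11+0.00j, 0.58-0.15j, 0.58+0.15j, (-0.32-0.27j), (-0.32+0.27j)], [(-0.55+0j), 0.64+0.00j, (0.64-0j), (-0.62+0j), -0.62-0.00j], [(-0.49+0j), (0.07+0.12j), (0.07-0.12j), (-0.08-0.22j), -0.08+0.22j]]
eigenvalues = [(1.09+0j), (0.31+1.09j), (0.31-1.09j), (-1.26+0.45j), (-1.26-0.45j)]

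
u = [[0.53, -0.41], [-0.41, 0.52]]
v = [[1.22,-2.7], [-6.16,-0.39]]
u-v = [[-0.69,2.29], [5.75,0.91]]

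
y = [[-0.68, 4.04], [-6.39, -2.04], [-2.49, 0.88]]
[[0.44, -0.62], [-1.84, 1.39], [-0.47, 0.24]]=y @[[0.24,-0.16], [0.15,-0.18]]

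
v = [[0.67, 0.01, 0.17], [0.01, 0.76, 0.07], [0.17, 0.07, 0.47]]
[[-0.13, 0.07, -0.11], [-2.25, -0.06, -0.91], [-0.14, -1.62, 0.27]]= v@[[-0.21, 1.08, -0.37], [-2.98, 0.27, -1.28], [0.23, -3.88, 0.90]]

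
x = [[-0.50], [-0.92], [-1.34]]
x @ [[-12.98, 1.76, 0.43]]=[[6.49, -0.88, -0.22], [11.94, -1.62, -0.40], [17.39, -2.36, -0.58]]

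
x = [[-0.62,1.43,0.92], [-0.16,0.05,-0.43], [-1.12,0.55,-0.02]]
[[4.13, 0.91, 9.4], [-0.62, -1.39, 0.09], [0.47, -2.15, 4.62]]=x @ [[0.64, 1.76, -1.55], [2.22, -0.24, 5.28], [1.47, 2.55, 0.97]]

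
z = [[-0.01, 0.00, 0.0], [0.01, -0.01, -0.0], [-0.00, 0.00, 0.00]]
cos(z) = [[1.00, 0.0, 0.0], [0.0, 1.0, 0.00], [0.0, 0.0, 1.00]]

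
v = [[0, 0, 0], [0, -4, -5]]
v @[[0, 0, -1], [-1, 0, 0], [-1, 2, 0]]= [[0, 0, 0], [9, -10, 0]]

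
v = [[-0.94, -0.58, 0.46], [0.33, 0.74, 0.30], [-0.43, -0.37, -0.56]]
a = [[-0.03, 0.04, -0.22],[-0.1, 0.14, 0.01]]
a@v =[[0.14, 0.13, 0.12], [0.14, 0.16, -0.01]]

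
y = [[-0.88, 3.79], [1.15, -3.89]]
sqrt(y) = [[0.34+0.46j, (0.32-1.64j)], [0.10-0.50j, 0.09+1.76j]]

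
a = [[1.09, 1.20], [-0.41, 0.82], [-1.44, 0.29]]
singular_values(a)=[1.91, 1.41]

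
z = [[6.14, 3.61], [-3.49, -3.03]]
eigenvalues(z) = [4.46, -1.35]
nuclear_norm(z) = 9.17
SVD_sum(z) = [[5.93, 3.93], [-3.82, -2.53]] + [[0.21, -0.32], [0.33, -0.50]]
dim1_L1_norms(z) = [9.75, 6.52]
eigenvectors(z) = [[0.91, -0.43], [-0.42, 0.9]]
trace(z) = 3.11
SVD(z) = [[-0.84, 0.54], [0.54, 0.84]] @ diag([8.46102477420115, 0.7097603612166458]) @ [[-0.83, -0.55], [0.55, -0.83]]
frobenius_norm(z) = 8.49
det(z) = -6.01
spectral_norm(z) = 8.46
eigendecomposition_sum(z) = [[5.75, 2.77], [-2.68, -1.29]] + [[0.39,0.84], [-0.81,-1.74]]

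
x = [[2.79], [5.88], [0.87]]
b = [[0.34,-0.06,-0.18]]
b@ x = [[0.44]]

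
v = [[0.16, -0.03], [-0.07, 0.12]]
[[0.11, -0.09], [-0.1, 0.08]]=v @[[0.62, -0.48], [-0.48, 0.39]]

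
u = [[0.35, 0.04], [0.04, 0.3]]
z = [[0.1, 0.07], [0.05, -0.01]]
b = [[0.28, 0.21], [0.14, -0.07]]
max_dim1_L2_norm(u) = 0.35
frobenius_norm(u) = 0.46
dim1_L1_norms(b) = [0.49, 0.21]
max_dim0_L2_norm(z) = 0.11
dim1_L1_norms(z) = [0.17, 0.06]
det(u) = 0.10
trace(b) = 0.21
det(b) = -0.05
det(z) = -0.00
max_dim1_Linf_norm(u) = 0.35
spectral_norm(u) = 0.37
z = u @ b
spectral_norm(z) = 0.13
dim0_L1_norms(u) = [0.39, 0.34]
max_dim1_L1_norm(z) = 0.17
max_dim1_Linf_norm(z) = 0.1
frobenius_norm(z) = 0.13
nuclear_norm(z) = 0.16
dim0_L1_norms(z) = [0.15, 0.08]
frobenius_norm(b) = 0.38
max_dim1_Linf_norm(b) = 0.28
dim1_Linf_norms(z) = [0.1, 0.05]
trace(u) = 0.65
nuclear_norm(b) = 0.49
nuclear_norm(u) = 0.65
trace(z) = 0.09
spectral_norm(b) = 0.36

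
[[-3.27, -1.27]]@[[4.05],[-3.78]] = [[-8.44]]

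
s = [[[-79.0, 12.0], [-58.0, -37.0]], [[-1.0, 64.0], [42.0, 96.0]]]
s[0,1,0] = -58.0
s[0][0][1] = 12.0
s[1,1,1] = 96.0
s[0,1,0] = -58.0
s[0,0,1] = 12.0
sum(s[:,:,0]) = -96.0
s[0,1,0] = -58.0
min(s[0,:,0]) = -79.0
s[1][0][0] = -1.0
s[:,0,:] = [[-79.0, 12.0], [-1.0, 64.0]]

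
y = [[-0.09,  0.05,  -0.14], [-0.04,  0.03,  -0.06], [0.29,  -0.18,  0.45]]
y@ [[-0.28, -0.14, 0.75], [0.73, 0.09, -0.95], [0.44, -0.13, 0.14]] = [[0.00, 0.04, -0.13], [0.01, 0.02, -0.07], [-0.01, -0.12, 0.45]]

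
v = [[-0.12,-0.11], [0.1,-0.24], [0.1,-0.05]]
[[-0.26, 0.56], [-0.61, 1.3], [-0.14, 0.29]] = v @ [[-0.10, 0.21], [2.5, -5.34]]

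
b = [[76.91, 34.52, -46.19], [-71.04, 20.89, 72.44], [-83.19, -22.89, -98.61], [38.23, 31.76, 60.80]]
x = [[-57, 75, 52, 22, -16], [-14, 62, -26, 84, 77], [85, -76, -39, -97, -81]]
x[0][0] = -57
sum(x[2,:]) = -208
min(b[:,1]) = -22.89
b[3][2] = 60.8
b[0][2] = -46.19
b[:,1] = [34.52, 20.89, -22.89, 31.76]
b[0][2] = -46.19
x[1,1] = 62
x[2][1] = -76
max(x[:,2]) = 52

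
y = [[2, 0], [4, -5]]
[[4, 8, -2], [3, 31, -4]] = y@[[2, 4, -1], [1, -3, 0]]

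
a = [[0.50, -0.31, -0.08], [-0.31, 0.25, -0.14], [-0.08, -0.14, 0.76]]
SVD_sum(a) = [[0.00,0.00,-0.0],[0.00,0.05,-0.19],[-0.0,-0.19,0.75]] + [[0.5,-0.31,-0.08], [-0.31,0.2,0.05], [-0.08,0.05,0.01]] + [[0.00, 0.00, 0.0], [0.0, 0.00, 0.0], [0.0, 0.00, 0.0]]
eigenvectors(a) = [[-0.54, -0.84, -0.0], [-0.81, 0.53, -0.25], [-0.21, 0.13, 0.97]]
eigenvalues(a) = [0.01, 0.71, 0.8]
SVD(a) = [[-0.0, -0.84, -0.54], [-0.25, 0.53, -0.81], [0.97, 0.13, -0.21]] @ diag([0.7959057139764302, 0.7076671437204676, 0.006427142303102429]) @ [[-0.00, -0.25, 0.97],  [-0.84, 0.53, 0.13],  [-0.54, -0.81, -0.21]]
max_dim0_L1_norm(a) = 0.98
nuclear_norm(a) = 1.51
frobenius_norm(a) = 1.07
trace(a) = 1.51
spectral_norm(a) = 0.80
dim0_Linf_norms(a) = [0.5, 0.31, 0.76]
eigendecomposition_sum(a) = [[0.00, 0.00, 0.00], [0.00, 0.0, 0.0], [0.00, 0.0, 0.00]] + [[0.50, -0.31, -0.08], [-0.31, 0.2, 0.05], [-0.08, 0.05, 0.01]] + [[0.0,0.00,-0.00],[0.0,0.05,-0.19],[-0.0,-0.19,0.75]]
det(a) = 0.00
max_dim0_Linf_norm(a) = 0.76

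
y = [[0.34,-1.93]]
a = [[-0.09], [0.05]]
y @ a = [[-0.13]]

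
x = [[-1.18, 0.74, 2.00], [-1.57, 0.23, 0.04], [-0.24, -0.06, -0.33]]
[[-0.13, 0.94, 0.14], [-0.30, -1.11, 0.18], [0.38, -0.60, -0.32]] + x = [[-1.31, 1.68, 2.14], [-1.87, -0.88, 0.22], [0.14, -0.66, -0.65]]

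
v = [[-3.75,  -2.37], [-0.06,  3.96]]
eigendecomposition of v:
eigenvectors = [[-1.00, 0.29], [-0.01, -0.96]]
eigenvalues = [-3.77, 3.98]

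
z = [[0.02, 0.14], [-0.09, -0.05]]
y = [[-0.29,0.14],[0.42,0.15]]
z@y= [[0.05, 0.02],[0.01, -0.02]]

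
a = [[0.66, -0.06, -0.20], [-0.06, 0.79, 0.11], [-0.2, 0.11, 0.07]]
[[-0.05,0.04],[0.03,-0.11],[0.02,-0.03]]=a@[[-0.09, 0.05], [0.04, -0.14], [-0.08, -0.00]]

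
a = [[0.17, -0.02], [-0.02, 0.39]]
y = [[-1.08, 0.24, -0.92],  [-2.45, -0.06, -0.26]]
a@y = [[-0.13, 0.04, -0.15], [-0.93, -0.03, -0.08]]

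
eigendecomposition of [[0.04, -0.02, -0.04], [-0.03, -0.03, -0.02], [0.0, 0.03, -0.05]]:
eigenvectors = [[(0.94+0j),(0.25+0.24j),0.25-0.24j], [-0.32+0.00j,(0.1+0.65j),(0.1-0.65j)], [-0.10+0.00j,0.66+0.00j,(0.66-0j)]]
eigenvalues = [(0.05+0j), (-0.05+0.03j), (-0.05-0.03j)]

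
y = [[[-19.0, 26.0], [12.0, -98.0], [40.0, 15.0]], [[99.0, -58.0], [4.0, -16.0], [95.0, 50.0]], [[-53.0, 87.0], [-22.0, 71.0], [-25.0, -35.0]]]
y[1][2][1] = 50.0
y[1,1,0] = 4.0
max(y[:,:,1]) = 87.0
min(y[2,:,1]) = -35.0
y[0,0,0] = -19.0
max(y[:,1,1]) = 71.0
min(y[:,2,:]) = -35.0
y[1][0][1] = -58.0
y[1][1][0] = 4.0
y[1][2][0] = 95.0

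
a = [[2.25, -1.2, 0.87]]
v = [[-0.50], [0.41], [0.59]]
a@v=[[-1.1]]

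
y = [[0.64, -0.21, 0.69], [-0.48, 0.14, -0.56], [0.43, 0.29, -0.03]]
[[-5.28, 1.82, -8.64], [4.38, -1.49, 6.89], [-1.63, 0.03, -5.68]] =y @ [[-1.22, 0.01, -8.73],[-4.64, 0.39, -7.33],[-7.94, 2.75, -6.66]]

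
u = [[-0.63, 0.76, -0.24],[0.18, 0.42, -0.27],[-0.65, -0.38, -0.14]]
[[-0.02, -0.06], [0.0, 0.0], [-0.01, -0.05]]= u @ [[0.02, 0.08], [-0.0, -0.01], [0.01, 0.02]]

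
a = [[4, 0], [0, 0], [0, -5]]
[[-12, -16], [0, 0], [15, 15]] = a @ [[-3, -4], [-3, -3]]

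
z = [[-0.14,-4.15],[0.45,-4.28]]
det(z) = 2.467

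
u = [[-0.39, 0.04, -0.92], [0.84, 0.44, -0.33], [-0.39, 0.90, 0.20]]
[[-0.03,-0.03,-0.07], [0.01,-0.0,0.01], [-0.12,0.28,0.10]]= u @ [[0.07,-0.10,0.0], [-0.10,0.25,0.09], [0.0,0.09,0.08]]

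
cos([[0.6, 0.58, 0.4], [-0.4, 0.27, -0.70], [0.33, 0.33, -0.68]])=[[0.86,-0.32,0.21], [0.29,1.19,-0.05], [0.07,-0.03,0.83]]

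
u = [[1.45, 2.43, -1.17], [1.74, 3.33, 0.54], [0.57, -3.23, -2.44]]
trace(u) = 2.34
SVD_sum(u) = [[0.59, 2.20, 0.58], [0.92, 3.45, 0.91], [-0.87, -3.26, -0.86]] + [[1.17, 0.09, -1.53], [0.48, 0.04, -0.62], [1.29, 0.1, -1.69]] + [[-0.31, 0.14, -0.23], [0.34, -0.16, 0.25], [0.15, -0.07, 0.11]]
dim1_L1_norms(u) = [5.05, 5.61, 6.24]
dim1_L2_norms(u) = [3.06, 3.8, 4.09]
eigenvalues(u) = [(4.68+0j), (-1.17+0.95j), (-1.17-0.95j)]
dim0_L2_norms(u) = [2.34, 5.24, 2.76]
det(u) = 10.61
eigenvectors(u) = [[(0.64+0j),0.45+0.32j,(0.45-0.32j)], [(0.72+0j),(-0.23-0.17j),(-0.23+0.17j)], [(-0.27+0j),(0.78+0j),0.78-0.00j]]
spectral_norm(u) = 5.59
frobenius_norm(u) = 6.36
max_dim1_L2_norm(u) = 4.09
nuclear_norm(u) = 9.20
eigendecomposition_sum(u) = [[(1.51+0j), (2.81+0j), -0.03+0.00j], [(1.69+0j), (3.15+0j), -0.04+0.00j], [(-0.65+0j), -1.21+0.00j, 0.01+0.00j]] + [[(-0.03+0.77j), (-0.19-0.95j), -0.57-0.69j], [(0.02-0.4j), 0.09+0.50j, (0.29+0.37j)], [0.61+0.91j, (-1.01-0.94j), -1.23-0.32j]] + [[(-0.03-0.77j),-0.19+0.95j,(-0.57+0.69j)],[(0.02+0.4j),0.09-0.50j,(0.29-0.37j)],[(0.61-0.91j),(-1.01+0.94j),-1.23+0.32j]]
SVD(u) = [[-0.42, 0.65, -0.64], [-0.66, 0.26, 0.70], [0.62, 0.72, 0.32]] @ diag([5.589371557384426, 2.974483892643926, 0.6380996520167043]) @ [[-0.25, -0.94, -0.25], [0.61, 0.05, -0.79], [0.75, -0.35, 0.56]]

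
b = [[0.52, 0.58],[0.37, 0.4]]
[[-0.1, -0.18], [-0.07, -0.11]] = b@[[0.59, 1.0], [-0.71, -1.21]]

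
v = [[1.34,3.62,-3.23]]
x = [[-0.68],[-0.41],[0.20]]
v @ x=[[-3.04]]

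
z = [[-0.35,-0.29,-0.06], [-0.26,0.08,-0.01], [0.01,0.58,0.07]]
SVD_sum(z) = [[-0.12,  -0.37,  -0.05],[-0.00,  -0.01,  -0.0],[0.17,  0.53,  0.08]] + [[-0.23,0.08,-0.01], [-0.26,0.09,-0.01], [-0.16,0.05,-0.01]] + [[-0.0, -0.00, 0.0], [0.0, 0.0, -0.0], [-0.0, -0.00, 0.00]]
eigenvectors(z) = [[-0.81, -0.23, -0.07], [-0.39, 0.30, -0.12], [0.44, 0.93, 0.99]]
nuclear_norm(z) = 1.08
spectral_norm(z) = 0.68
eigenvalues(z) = [-0.46, 0.25, 0.0]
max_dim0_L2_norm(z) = 0.65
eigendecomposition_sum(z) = [[-0.4,  -0.17,  -0.05], [-0.19,  -0.08,  -0.02], [0.22,  0.09,  0.03]] + [[0.05,-0.12,-0.01],[-0.07,0.16,0.01],[-0.21,0.49,0.04]] + [[-0.0, 0.0, -0.0],[-0.00, 0.0, -0.0],[0.0, -0.0, 0.0]]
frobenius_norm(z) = 0.79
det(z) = -0.00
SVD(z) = [[-0.57, -0.6, 0.56], [-0.01, -0.68, -0.74], [0.82, -0.43, 0.38]] @ diag([0.6808592346520723, 0.4026542319550858, 0.0005216106346316655]) @ [[0.31, 0.94, 0.13], [0.95, -0.32, 0.03], [-0.07, -0.12, 0.99]]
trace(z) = -0.20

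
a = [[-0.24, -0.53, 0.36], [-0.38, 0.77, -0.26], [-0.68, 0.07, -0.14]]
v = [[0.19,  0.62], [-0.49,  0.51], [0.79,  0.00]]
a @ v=[[0.50, -0.42], [-0.65, 0.16], [-0.27, -0.39]]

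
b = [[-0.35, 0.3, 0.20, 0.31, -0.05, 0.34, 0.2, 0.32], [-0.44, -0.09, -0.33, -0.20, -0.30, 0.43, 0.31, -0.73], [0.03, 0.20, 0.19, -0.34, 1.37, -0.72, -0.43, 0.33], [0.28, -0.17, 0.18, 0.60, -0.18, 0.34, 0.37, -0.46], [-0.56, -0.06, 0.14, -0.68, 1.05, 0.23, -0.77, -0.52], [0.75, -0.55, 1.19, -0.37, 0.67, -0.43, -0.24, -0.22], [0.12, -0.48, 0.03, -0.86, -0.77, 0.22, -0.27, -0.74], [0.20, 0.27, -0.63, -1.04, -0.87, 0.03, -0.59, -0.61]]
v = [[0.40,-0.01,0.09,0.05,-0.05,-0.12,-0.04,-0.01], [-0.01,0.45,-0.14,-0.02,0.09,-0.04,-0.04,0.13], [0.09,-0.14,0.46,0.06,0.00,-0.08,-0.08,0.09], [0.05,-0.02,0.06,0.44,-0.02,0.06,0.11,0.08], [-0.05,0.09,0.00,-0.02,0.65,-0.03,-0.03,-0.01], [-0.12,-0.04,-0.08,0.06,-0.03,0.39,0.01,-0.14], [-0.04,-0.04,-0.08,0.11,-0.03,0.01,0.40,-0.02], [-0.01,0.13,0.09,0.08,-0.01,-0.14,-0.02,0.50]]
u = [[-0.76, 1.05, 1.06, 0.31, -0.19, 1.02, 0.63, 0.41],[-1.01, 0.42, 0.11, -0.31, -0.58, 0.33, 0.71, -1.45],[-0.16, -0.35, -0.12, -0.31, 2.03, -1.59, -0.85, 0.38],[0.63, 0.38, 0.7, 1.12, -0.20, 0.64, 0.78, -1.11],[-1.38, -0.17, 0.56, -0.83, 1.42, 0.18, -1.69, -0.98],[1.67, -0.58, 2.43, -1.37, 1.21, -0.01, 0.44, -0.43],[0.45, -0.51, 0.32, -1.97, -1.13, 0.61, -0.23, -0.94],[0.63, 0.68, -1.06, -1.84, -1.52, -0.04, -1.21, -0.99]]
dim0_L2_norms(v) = [0.44, 0.5, 0.51, 0.47, 0.66, 0.45, 0.43, 0.55]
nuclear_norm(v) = 3.69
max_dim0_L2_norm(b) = 2.21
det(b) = 0.00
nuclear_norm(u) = 18.58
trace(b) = 0.09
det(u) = 0.98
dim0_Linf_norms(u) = [1.67, 1.05, 2.43, 1.97, 2.03, 1.59, 1.69, 1.45]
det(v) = 0.00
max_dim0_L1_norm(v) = 1.0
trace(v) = 3.69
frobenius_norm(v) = 1.43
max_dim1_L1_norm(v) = 1.0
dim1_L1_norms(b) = [2.07, 2.83, 3.61, 2.58, 4.01, 4.42, 3.49, 4.24]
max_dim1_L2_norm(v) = 0.66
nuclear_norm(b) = 9.20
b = u @ v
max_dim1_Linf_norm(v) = 0.65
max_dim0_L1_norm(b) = 5.26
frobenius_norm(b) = 4.13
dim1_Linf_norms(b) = [0.35, 0.73, 1.37, 0.6, 1.05, 1.19, 0.86, 1.04]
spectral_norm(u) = 4.14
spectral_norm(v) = 0.73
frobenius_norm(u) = 7.74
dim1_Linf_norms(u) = [1.06, 1.45, 2.03, 1.12, 1.69, 2.43, 1.97, 1.84]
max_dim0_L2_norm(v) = 0.66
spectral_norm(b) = 2.62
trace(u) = 0.85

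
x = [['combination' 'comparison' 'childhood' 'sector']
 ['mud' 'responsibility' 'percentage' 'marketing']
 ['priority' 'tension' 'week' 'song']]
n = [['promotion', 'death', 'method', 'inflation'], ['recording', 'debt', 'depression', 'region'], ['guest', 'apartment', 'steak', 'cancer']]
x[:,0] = ['combination', 'mud', 'priority']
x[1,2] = 'percentage'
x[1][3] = 'marketing'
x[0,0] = 'combination'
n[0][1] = 'death'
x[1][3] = 'marketing'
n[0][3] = 'inflation'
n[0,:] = ['promotion', 'death', 'method', 'inflation']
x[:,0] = ['combination', 'mud', 'priority']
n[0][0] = 'promotion'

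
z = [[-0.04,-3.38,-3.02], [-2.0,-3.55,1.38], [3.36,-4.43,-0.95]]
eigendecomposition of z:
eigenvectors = [[(-0.18-0.56j), (-0.18+0.56j), 0.65+0.00j], [(0.06+0.24j), (0.06-0.24j), (0.72+0j)], [-0.77+0.00j, (-0.77-0j), 0.25+0.00j]]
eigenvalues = [(0.18+3.84j), (0.18-3.84j), (-4.9+0j)]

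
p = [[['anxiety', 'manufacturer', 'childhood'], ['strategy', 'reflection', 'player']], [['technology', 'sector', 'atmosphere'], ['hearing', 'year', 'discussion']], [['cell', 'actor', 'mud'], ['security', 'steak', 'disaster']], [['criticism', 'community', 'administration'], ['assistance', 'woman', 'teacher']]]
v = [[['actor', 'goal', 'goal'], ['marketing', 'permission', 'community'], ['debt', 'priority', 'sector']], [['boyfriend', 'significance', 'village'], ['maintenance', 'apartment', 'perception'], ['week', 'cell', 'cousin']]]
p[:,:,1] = [['manufacturer', 'reflection'], ['sector', 'year'], ['actor', 'steak'], ['community', 'woman']]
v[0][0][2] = 'goal'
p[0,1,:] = ['strategy', 'reflection', 'player']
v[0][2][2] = 'sector'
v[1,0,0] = 'boyfriend'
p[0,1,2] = 'player'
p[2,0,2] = 'mud'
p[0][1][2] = 'player'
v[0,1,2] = 'community'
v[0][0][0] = 'actor'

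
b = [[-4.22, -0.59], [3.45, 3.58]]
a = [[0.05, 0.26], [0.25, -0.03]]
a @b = [[0.69, 0.90], [-1.16, -0.25]]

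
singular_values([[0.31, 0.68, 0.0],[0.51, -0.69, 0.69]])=[1.16, 0.66]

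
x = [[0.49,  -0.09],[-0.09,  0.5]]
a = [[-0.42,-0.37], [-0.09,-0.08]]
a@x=[[-0.17, -0.15], [-0.04, -0.03]]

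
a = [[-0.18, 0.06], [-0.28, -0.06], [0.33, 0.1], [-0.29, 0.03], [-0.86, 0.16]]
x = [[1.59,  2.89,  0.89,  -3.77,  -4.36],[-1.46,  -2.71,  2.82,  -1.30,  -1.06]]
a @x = [[-0.37, -0.68, 0.01, 0.6, 0.72], [-0.36, -0.65, -0.42, 1.13, 1.28], [0.38, 0.68, 0.58, -1.37, -1.54], [-0.50, -0.92, -0.17, 1.05, 1.23], [-1.60, -2.92, -0.31, 3.03, 3.58]]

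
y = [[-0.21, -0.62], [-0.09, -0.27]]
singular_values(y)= [0.71, 0.0]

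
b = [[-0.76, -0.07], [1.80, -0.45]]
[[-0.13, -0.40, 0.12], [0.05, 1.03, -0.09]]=b @ [[0.13, 0.54, -0.13],[0.42, -0.13, -0.31]]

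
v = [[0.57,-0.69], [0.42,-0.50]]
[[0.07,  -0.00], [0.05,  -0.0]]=v@[[-0.22,0.01],[-0.28,0.01]]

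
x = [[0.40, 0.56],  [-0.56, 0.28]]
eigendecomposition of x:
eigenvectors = [[0.71+0.00j, (0.71-0j)], [(-0.08+0.7j), -0.08-0.70j]]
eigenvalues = [(0.34+0.56j), (0.34-0.56j)]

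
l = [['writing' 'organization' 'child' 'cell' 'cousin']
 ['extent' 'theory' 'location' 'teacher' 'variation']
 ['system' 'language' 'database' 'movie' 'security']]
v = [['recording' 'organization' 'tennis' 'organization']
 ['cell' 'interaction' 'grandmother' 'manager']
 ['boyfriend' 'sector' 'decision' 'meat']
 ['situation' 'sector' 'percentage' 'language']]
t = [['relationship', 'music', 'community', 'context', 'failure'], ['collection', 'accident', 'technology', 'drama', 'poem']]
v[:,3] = ['organization', 'manager', 'meat', 'language']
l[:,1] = ['organization', 'theory', 'language']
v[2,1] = 'sector'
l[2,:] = ['system', 'language', 'database', 'movie', 'security']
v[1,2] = 'grandmother'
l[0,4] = 'cousin'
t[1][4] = 'poem'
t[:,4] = ['failure', 'poem']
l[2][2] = 'database'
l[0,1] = 'organization'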